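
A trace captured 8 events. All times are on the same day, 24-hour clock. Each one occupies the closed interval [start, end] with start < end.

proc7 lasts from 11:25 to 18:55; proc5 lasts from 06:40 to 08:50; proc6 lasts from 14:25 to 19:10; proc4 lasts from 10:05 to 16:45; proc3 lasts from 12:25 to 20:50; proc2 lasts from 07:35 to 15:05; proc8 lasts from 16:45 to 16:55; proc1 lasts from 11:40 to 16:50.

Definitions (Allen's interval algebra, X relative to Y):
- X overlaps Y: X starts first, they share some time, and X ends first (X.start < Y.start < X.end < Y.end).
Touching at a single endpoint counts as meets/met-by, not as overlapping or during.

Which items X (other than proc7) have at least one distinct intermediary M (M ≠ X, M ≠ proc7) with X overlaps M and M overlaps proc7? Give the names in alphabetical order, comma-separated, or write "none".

proc2, proc5

Target proc7 = [11:25, 18:55].
Intermediaries M with M overlaps proc7: proc2, proc4.
Via proc2 — items with X overlaps proc2: proc5.
Via proc4 — items with X overlaps proc4: proc2.
Union: proc2, proc5.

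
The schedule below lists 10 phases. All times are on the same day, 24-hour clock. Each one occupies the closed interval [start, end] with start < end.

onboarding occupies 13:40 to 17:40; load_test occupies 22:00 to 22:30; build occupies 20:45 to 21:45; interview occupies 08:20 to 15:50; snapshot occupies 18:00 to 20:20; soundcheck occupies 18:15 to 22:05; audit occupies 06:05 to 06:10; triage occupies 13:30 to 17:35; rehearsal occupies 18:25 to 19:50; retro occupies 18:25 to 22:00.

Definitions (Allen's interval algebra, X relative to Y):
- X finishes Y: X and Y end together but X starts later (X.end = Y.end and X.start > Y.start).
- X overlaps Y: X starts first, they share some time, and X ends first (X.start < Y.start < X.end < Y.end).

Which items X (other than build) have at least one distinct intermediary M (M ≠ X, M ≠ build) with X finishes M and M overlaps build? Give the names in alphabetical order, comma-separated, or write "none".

none

Target build = [20:45, 21:45].
Intermediaries M with M overlaps build: none.
Union: none.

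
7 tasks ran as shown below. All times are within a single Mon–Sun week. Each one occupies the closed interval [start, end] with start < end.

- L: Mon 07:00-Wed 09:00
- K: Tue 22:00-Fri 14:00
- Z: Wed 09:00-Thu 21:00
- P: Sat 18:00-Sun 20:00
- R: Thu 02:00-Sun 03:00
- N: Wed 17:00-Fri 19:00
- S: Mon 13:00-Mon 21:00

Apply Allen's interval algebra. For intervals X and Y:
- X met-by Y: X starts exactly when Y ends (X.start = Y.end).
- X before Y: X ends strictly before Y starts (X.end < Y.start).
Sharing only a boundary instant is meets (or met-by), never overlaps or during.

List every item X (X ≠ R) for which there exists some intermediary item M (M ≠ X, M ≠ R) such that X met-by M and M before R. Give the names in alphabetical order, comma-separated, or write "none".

Target R = [Thu 02:00, Sun 03:00].
Intermediaries M with M before R: L, S.
Via L — items with X met-by L: Z.
Via S — items with X met-by S: none.
Union: Z.

Z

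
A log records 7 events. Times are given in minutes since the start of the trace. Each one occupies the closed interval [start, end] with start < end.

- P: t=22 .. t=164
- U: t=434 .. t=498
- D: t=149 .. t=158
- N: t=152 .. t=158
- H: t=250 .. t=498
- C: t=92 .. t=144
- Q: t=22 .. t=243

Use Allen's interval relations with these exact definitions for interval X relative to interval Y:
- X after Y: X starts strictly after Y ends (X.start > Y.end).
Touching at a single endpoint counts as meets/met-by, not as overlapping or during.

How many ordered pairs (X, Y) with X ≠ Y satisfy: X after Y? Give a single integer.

Checking all 42 ordered pairs for relation 'after'; matching pairs in alphabetical order:
(D, C): D after C ✓
(H, C): H after C ✓
(H, D): H after D ✓
(H, N): H after N ✓
(H, P): H after P ✓
(H, Q): H after Q ✓
(N, C): N after C ✓
(U, C): U after C ✓
(U, D): U after D ✓
(U, N): U after N ✓
(U, P): U after P ✓
(U, Q): U after Q ✓
Count: 12.

12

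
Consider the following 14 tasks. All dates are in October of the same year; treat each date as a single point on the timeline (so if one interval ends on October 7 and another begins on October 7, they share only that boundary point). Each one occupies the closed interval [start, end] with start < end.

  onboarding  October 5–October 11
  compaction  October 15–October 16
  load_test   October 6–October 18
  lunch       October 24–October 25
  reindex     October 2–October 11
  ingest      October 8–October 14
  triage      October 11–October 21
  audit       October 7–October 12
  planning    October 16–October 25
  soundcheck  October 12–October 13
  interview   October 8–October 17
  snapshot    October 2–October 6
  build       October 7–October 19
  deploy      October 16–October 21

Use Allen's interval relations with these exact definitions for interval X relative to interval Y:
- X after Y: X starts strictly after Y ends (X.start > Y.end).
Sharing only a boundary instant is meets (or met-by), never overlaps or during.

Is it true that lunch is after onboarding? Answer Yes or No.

Yes

lunch = [October 24, October 25], onboarding = [October 5, October 11].
Actual relation of lunch to onboarding: after.
Asked whether 'after' holds → Yes.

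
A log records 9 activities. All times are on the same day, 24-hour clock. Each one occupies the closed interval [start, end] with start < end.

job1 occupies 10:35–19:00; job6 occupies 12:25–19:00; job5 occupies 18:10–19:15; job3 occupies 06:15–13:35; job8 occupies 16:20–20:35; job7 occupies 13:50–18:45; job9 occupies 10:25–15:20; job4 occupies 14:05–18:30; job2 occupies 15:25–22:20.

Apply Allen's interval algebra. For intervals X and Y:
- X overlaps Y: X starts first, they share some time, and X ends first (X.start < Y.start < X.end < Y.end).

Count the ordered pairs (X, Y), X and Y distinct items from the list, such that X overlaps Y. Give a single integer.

Checking all 72 ordered pairs for relation 'overlaps'; matching pairs in alphabetical order:
(job1, job2): job1 overlaps job2 ✓
(job1, job5): job1 overlaps job5 ✓
(job1, job8): job1 overlaps job8 ✓
(job3, job1): job3 overlaps job1 ✓
(job3, job6): job3 overlaps job6 ✓
(job3, job9): job3 overlaps job9 ✓
(job4, job2): job4 overlaps job2 ✓
(job4, job5): job4 overlaps job5 ✓
(job4, job8): job4 overlaps job8 ✓
(job6, job2): job6 overlaps job2 ✓
(job6, job5): job6 overlaps job5 ✓
(job6, job8): job6 overlaps job8 ✓
(job7, job2): job7 overlaps job2 ✓
(job7, job5): job7 overlaps job5 ✓
(job7, job8): job7 overlaps job8 ✓
(job9, job1): job9 overlaps job1 ✓
(job9, job4): job9 overlaps job4 ✓
(job9, job6): job9 overlaps job6 ✓
(job9, job7): job9 overlaps job7 ✓
Count: 19.

19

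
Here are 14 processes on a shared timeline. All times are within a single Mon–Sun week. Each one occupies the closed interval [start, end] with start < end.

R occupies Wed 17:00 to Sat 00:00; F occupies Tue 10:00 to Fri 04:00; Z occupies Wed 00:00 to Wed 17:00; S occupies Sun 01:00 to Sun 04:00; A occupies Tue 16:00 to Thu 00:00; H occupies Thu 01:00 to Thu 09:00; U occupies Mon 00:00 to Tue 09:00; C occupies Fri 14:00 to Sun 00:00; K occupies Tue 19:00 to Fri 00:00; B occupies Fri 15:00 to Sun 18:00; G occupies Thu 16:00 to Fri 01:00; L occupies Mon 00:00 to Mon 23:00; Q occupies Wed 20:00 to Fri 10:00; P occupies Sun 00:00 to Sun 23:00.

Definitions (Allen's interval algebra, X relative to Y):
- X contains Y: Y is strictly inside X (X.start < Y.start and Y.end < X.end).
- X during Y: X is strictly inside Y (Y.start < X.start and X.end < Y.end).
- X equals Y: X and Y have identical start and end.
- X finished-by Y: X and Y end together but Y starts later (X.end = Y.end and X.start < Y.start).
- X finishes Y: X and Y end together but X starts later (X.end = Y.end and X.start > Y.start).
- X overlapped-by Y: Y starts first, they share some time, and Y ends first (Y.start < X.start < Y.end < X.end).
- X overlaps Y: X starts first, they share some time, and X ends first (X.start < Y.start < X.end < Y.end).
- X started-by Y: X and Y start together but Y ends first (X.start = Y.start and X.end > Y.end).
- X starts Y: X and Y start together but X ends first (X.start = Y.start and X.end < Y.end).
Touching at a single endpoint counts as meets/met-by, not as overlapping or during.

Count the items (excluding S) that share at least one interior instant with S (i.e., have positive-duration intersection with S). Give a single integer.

2

Target S = [Sun 01:00, Sun 04:00].
A [Tue 16:00, Thu 00:00] → before → no.
B [Fri 15:00, Sun 18:00] → contains → counts.
C [Fri 14:00, Sun 00:00] → before → no.
F [Tue 10:00, Fri 04:00] → before → no.
G [Thu 16:00, Fri 01:00] → before → no.
H [Thu 01:00, Thu 09:00] → before → no.
K [Tue 19:00, Fri 00:00] → before → no.
L [Mon 00:00, Mon 23:00] → before → no.
P [Sun 00:00, Sun 23:00] → contains → counts.
Q [Wed 20:00, Fri 10:00] → before → no.
R [Wed 17:00, Sat 00:00] → before → no.
U [Mon 00:00, Tue 09:00] → before → no.
Z [Wed 00:00, Wed 17:00] → before → no.
Total: 2.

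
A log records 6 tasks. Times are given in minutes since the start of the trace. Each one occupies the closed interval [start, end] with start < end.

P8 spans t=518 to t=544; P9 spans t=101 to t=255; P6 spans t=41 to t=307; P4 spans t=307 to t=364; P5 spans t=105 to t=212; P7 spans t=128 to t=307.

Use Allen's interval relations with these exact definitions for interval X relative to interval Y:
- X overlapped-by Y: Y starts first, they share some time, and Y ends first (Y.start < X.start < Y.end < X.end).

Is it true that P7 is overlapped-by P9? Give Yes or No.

Yes

P7 = [t=128, t=307], P9 = [t=101, t=255].
Actual relation of P7 to P9: overlapped-by.
Asked whether 'overlapped-by' holds → Yes.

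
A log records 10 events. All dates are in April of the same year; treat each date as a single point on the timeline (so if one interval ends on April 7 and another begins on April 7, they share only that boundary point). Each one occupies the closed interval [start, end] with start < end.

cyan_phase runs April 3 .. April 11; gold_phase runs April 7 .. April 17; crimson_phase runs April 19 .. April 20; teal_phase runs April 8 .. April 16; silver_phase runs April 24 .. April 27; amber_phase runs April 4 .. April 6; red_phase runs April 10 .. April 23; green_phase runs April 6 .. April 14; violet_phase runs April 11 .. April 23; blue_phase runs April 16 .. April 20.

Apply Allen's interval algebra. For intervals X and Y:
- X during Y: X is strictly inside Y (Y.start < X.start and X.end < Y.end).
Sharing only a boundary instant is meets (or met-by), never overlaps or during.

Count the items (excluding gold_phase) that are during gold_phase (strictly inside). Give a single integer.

Target gold_phase = [April 7, April 17].
amber_phase [April 4, April 6] → before → no.
blue_phase [April 16, April 20] → overlapped-by → no.
crimson_phase [April 19, April 20] → after → no.
cyan_phase [April 3, April 11] → overlaps → no.
green_phase [April 6, April 14] → overlaps → no.
red_phase [April 10, April 23] → overlapped-by → no.
silver_phase [April 24, April 27] → after → no.
teal_phase [April 8, April 16] → during → counts.
violet_phase [April 11, April 23] → overlapped-by → no.
Total: 1.

1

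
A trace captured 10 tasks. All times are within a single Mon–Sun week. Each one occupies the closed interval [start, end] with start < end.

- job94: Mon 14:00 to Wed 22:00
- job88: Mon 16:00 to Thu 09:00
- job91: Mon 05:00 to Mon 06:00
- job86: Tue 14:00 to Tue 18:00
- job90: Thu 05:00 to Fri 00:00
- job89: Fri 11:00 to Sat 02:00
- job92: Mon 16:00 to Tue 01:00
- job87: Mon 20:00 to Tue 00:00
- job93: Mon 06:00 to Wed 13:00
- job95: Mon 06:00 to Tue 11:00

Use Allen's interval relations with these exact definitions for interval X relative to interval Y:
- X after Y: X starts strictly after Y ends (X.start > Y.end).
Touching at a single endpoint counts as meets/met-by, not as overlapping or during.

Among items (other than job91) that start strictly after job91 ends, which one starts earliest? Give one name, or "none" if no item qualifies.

Target job91 = [Mon 05:00, Mon 06:00].
job86 [Tue 14:00, Tue 18:00] → after → candidate.
job87 [Mon 20:00, Tue 00:00] → after → candidate.
job88 [Mon 16:00, Thu 09:00] → after → candidate.
job89 [Fri 11:00, Sat 02:00] → after → candidate.
job90 [Thu 05:00, Fri 00:00] → after → candidate.
job92 [Mon 16:00, Tue 01:00] → after → candidate.
job93 [Mon 06:00, Wed 13:00] → met-by → excluded.
job94 [Mon 14:00, Wed 22:00] → after → candidate.
job95 [Mon 06:00, Tue 11:00] → met-by → excluded.
Among candidates, earliest start is Mon 14:00 → job94.

job94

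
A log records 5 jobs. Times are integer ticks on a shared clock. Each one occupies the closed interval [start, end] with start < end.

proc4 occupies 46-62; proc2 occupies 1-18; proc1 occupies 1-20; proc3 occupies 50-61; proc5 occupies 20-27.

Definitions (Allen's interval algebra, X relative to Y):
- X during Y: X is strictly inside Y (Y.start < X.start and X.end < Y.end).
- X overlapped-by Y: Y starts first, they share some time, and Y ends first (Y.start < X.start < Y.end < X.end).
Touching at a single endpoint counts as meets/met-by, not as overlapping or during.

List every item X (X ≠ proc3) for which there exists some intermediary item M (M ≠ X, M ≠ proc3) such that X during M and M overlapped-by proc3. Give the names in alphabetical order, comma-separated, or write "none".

none

Target proc3 = [50, 61].
Intermediaries M with M overlapped-by proc3: none.
Union: none.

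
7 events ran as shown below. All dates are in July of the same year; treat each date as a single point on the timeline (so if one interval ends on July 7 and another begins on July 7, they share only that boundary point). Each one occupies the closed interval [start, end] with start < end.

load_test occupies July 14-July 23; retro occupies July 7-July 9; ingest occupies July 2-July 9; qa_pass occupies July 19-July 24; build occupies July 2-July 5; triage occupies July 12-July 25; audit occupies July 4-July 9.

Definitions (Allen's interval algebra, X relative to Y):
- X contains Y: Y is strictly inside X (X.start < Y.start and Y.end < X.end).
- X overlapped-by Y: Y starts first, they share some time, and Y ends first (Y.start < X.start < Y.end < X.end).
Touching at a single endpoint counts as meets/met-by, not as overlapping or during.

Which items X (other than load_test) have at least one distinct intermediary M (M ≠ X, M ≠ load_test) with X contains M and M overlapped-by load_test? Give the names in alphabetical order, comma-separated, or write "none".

Target load_test = [July 14, July 23].
Intermediaries M with M overlapped-by load_test: qa_pass.
Via qa_pass — items with X contains qa_pass: triage.
Union: triage.

triage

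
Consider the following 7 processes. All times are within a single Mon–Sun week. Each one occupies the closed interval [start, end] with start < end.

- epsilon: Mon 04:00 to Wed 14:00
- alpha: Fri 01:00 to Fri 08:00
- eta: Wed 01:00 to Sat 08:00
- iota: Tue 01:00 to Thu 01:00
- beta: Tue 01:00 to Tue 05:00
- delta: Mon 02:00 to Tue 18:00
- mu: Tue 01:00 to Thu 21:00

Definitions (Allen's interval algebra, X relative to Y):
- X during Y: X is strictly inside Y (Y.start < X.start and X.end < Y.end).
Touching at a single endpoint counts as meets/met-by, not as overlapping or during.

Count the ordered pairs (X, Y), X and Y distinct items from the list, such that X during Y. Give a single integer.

Checking all 42 ordered pairs for relation 'during'; matching pairs in alphabetical order:
(alpha, eta): alpha during eta ✓
(beta, delta): beta during delta ✓
(beta, epsilon): beta during epsilon ✓
Count: 3.

3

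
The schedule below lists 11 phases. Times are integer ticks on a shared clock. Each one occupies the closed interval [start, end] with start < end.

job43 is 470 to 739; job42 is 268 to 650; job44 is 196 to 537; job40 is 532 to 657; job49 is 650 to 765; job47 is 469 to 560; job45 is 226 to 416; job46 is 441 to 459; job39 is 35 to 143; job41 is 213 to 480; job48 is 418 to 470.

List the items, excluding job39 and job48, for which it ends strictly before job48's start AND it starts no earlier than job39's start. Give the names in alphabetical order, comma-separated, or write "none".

Conditions: its end is strictly before job48's start (X.end < 418) AND its start is no earlier than job39's start (X.start >= 35).
job40: end 657 < 418? ✗; start 532 >= 35? ✓ → no.
job41: end 480 < 418? ✗; start 213 >= 35? ✓ → no.
job42: end 650 < 418? ✗; start 268 >= 35? ✓ → no.
job43: end 739 < 418? ✗; start 470 >= 35? ✓ → no.
job44: end 537 < 418? ✗; start 196 >= 35? ✓ → no.
job45: end 416 < 418? ✓; start 226 >= 35? ✓ → yes.
job46: end 459 < 418? ✗; start 441 >= 35? ✓ → no.
job47: end 560 < 418? ✗; start 469 >= 35? ✓ → no.
job49: end 765 < 418? ✗; start 650 >= 35? ✓ → no.
Result: job45.

job45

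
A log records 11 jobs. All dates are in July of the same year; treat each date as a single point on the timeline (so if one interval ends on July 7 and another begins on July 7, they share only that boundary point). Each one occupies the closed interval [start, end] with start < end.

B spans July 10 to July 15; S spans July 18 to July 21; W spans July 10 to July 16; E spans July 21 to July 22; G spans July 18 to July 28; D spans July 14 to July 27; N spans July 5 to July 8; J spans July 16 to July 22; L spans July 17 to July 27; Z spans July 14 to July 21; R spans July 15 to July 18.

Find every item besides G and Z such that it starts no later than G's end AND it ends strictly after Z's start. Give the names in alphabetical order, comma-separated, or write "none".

B, D, E, J, L, R, S, W

Conditions: its start is no later than G's end (X.start <= July 28) AND its end is strictly after Z's start (X.end > July 14).
B: start July 10 <= July 28? ✓; end July 15 > July 14? ✓ → yes.
D: start July 14 <= July 28? ✓; end July 27 > July 14? ✓ → yes.
E: start July 21 <= July 28? ✓; end July 22 > July 14? ✓ → yes.
J: start July 16 <= July 28? ✓; end July 22 > July 14? ✓ → yes.
L: start July 17 <= July 28? ✓; end July 27 > July 14? ✓ → yes.
N: start July 5 <= July 28? ✓; end July 8 > July 14? ✗ → no.
R: start July 15 <= July 28? ✓; end July 18 > July 14? ✓ → yes.
S: start July 18 <= July 28? ✓; end July 21 > July 14? ✓ → yes.
W: start July 10 <= July 28? ✓; end July 16 > July 14? ✓ → yes.
Result: B, D, E, J, L, R, S, W.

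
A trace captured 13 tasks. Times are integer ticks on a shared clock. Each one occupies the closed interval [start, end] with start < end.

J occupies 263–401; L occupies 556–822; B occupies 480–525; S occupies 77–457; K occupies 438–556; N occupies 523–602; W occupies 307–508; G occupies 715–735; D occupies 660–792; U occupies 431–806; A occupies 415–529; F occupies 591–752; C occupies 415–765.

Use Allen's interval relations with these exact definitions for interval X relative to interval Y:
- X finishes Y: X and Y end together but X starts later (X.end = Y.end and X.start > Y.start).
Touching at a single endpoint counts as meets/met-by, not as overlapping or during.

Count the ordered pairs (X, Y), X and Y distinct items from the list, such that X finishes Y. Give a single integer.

Checking all 156 ordered pairs for relation 'finishes'; matching pairs in alphabetical order:
No pair satisfies it.
Count: 0.

0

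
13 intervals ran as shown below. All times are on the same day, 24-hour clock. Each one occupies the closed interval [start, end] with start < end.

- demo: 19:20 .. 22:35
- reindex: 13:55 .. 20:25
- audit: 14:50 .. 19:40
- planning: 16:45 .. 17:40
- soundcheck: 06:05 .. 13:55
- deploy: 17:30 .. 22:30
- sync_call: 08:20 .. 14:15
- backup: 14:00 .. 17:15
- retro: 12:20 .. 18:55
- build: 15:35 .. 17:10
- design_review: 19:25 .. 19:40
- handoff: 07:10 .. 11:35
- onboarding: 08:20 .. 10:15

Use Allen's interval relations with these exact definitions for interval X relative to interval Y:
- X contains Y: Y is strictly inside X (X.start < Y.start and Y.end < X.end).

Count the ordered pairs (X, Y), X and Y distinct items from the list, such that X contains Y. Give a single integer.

16

Checking all 156 ordered pairs for relation 'contains'; matching pairs in alphabetical order:
(audit, build): audit contains build ✓
(audit, planning): audit contains planning ✓
(backup, build): backup contains build ✓
(demo, design_review): demo contains design_review ✓
(deploy, design_review): deploy contains design_review ✓
(handoff, onboarding): handoff contains onboarding ✓
(reindex, audit): reindex contains audit ✓
(reindex, backup): reindex contains backup ✓
(reindex, build): reindex contains build ✓
(reindex, design_review): reindex contains design_review ✓
(reindex, planning): reindex contains planning ✓
(retro, backup): retro contains backup ✓
(retro, build): retro contains build ✓
(retro, planning): retro contains planning ✓
(soundcheck, handoff): soundcheck contains handoff ✓
(soundcheck, onboarding): soundcheck contains onboarding ✓
Count: 16.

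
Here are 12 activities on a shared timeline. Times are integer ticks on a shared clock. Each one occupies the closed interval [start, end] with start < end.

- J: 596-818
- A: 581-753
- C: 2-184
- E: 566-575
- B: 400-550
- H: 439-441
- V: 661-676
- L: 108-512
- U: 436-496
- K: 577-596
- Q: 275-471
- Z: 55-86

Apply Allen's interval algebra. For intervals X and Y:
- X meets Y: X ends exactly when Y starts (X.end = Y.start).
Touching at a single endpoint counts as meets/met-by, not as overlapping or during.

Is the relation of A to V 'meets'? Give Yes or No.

No

A = [581, 753], V = [661, 676].
Actual relation of A to V: contains.
Asked whether 'meets' holds → No.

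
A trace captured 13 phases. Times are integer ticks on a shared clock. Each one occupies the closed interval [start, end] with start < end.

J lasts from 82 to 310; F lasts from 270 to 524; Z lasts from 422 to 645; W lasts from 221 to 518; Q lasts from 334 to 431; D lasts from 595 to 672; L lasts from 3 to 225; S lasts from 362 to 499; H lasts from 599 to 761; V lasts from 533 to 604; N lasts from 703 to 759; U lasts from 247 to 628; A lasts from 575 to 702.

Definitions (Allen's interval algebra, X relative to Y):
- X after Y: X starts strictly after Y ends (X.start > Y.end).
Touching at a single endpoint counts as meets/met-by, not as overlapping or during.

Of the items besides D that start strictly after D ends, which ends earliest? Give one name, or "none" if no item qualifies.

Target D = [595, 672].
A [575, 702] → contains → excluded.
F [270, 524] → before → excluded.
H [599, 761] → overlapped-by → excluded.
J [82, 310] → before → excluded.
L [3, 225] → before → excluded.
N [703, 759] → after → candidate.
Q [334, 431] → before → excluded.
S [362, 499] → before → excluded.
U [247, 628] → overlaps → excluded.
V [533, 604] → overlaps → excluded.
W [221, 518] → before → excluded.
Z [422, 645] → overlaps → excluded.
Among candidates, earliest end is 759 → N.

N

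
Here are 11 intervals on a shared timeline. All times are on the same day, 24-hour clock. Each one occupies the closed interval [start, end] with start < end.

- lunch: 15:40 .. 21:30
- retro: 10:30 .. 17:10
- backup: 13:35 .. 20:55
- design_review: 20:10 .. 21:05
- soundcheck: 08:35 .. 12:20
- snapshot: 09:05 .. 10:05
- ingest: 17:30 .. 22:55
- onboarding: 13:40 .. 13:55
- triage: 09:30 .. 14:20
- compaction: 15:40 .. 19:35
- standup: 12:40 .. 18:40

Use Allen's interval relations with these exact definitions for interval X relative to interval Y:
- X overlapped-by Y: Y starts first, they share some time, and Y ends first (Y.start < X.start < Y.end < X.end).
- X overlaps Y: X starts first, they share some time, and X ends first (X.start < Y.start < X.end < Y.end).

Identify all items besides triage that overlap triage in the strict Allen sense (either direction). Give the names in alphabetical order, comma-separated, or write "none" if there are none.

backup, retro, snapshot, soundcheck, standup

Target triage = [09:30, 14:20].
backup [13:35, 20:55] → overlapped-by → yes.
compaction [15:40, 19:35] → after → no.
design_review [20:10, 21:05] → after → no.
ingest [17:30, 22:55] → after → no.
lunch [15:40, 21:30] → after → no.
onboarding [13:40, 13:55] → during → no.
retro [10:30, 17:10] → overlapped-by → yes.
snapshot [09:05, 10:05] → overlaps → yes.
soundcheck [08:35, 12:20] → overlaps → yes.
standup [12:40, 18:40] → overlapped-by → yes.
Result: backup, retro, snapshot, soundcheck, standup.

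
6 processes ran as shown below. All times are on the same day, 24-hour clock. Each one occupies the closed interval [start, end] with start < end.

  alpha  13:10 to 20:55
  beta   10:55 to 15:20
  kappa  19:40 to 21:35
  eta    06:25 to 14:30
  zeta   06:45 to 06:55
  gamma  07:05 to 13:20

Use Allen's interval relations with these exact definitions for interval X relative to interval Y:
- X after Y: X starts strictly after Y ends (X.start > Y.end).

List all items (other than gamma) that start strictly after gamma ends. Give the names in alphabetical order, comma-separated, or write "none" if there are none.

kappa

Target gamma = [07:05, 13:20].
alpha [13:10, 20:55] → overlapped-by → no.
beta [10:55, 15:20] → overlapped-by → no.
eta [06:25, 14:30] → contains → no.
kappa [19:40, 21:35] → after → yes.
zeta [06:45, 06:55] → before → no.
Result: kappa.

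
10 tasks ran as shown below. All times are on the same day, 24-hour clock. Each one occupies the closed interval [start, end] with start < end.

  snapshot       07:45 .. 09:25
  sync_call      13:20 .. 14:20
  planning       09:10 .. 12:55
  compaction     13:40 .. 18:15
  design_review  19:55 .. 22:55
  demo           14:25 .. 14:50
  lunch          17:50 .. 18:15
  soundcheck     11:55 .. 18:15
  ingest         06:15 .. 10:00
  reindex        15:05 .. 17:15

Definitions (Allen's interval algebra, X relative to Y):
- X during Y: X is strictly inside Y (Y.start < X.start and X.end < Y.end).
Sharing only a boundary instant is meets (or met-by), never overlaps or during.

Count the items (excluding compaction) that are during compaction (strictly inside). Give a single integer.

2

Target compaction = [13:40, 18:15].
demo [14:25, 14:50] → during → counts.
design_review [19:55, 22:55] → after → no.
ingest [06:15, 10:00] → before → no.
lunch [17:50, 18:15] → finishes → no.
planning [09:10, 12:55] → before → no.
reindex [15:05, 17:15] → during → counts.
snapshot [07:45, 09:25] → before → no.
soundcheck [11:55, 18:15] → finished-by → no.
sync_call [13:20, 14:20] → overlaps → no.
Total: 2.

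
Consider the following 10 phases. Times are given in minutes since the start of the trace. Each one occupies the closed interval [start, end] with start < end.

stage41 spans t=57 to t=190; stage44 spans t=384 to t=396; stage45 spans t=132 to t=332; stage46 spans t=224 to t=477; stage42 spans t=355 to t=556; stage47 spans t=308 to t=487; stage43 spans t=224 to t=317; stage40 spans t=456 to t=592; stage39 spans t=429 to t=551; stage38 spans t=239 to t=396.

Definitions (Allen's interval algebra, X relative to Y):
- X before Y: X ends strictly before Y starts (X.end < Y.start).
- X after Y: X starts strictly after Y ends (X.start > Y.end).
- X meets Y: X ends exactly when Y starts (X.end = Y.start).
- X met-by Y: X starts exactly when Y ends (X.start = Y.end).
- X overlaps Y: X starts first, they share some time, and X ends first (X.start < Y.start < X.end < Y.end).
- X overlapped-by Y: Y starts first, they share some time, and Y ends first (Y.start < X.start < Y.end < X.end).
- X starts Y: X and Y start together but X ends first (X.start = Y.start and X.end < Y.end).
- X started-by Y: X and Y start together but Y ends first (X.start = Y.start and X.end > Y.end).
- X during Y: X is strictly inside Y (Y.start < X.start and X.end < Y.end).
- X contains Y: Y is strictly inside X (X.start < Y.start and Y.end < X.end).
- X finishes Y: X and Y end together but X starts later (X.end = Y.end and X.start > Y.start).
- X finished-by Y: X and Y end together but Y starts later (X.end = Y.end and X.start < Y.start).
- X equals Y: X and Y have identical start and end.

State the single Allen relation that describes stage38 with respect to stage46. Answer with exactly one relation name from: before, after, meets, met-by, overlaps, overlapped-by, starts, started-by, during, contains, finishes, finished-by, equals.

stage38 = [t=239, t=396]; stage46 = [t=224, t=477].
Compare endpoints: stage38.start > stage46.start, stage38.start < stage46.end, stage38.end > stage46.start, stage38.end < stage46.end.
That pattern is 'during'.

during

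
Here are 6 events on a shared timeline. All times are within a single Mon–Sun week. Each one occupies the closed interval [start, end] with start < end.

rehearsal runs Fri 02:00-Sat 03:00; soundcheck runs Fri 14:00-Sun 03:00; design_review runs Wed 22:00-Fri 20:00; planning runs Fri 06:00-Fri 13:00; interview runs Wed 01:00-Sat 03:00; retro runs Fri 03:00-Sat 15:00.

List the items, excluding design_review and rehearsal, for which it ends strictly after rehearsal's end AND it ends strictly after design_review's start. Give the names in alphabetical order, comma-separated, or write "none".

Conditions: its end is strictly after rehearsal's end (X.end > Sat 03:00) AND its end is strictly after design_review's start (X.end > Wed 22:00).
interview: end Sat 03:00 > Sat 03:00? ✗; end Sat 03:00 > Wed 22:00? ✓ → no.
planning: end Fri 13:00 > Sat 03:00? ✗; end Fri 13:00 > Wed 22:00? ✓ → no.
retro: end Sat 15:00 > Sat 03:00? ✓; end Sat 15:00 > Wed 22:00? ✓ → yes.
soundcheck: end Sun 03:00 > Sat 03:00? ✓; end Sun 03:00 > Wed 22:00? ✓ → yes.
Result: retro, soundcheck.

retro, soundcheck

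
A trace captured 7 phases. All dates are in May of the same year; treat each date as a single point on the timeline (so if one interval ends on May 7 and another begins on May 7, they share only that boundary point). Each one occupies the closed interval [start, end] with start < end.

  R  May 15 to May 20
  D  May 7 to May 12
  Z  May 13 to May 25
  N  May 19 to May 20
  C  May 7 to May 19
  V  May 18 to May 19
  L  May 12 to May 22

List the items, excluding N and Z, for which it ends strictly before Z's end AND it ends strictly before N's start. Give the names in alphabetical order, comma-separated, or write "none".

D

Conditions: its end is strictly before Z's end (X.end < May 25) AND its end is strictly before N's start (X.end < May 19).
C: end May 19 < May 25? ✓; end May 19 < May 19? ✗ → no.
D: end May 12 < May 25? ✓; end May 12 < May 19? ✓ → yes.
L: end May 22 < May 25? ✓; end May 22 < May 19? ✗ → no.
R: end May 20 < May 25? ✓; end May 20 < May 19? ✗ → no.
V: end May 19 < May 25? ✓; end May 19 < May 19? ✗ → no.
Result: D.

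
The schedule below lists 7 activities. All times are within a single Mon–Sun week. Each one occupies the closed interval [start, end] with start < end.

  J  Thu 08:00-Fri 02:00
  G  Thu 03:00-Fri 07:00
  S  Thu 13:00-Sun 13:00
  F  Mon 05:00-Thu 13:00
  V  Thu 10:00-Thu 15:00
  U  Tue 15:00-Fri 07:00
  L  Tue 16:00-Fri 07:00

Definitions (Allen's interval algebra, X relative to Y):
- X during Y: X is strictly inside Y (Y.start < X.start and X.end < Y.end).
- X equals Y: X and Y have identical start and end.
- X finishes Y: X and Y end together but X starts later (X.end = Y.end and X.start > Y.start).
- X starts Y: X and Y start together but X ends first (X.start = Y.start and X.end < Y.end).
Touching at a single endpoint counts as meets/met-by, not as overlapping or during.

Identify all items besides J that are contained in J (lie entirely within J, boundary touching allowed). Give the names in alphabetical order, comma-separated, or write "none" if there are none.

V

Target J = [Thu 08:00, Fri 02:00].
F [Mon 05:00, Thu 13:00] → overlaps → no.
G [Thu 03:00, Fri 07:00] → contains → no.
L [Tue 16:00, Fri 07:00] → contains → no.
S [Thu 13:00, Sun 13:00] → overlapped-by → no.
U [Tue 15:00, Fri 07:00] → contains → no.
V [Thu 10:00, Thu 15:00] → during → yes.
Result: V.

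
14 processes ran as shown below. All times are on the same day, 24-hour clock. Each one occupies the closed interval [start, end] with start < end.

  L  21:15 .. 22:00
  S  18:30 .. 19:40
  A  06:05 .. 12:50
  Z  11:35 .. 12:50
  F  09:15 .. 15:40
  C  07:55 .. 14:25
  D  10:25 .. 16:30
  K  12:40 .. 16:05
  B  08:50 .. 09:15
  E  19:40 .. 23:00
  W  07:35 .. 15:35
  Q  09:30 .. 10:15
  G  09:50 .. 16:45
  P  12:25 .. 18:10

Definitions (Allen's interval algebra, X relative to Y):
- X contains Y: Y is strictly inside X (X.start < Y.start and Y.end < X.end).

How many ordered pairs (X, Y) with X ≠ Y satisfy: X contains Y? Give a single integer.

Checking all 182 ordered pairs for relation 'contains'; matching pairs in alphabetical order:
(A, B): A contains B ✓
(A, Q): A contains Q ✓
(C, B): C contains B ✓
(C, Q): C contains Q ✓
(C, Z): C contains Z ✓
(D, K): D contains K ✓
(D, Z): D contains Z ✓
(E, L): E contains L ✓
(F, Q): F contains Q ✓
(F, Z): F contains Z ✓
(G, D): G contains D ✓
(G, K): G contains K ✓
(G, Z): G contains Z ✓
(P, K): P contains K ✓
(W, B): W contains B ✓
(W, C): W contains C ✓
(W, Q): W contains Q ✓
(W, Z): W contains Z ✓
Count: 18.

18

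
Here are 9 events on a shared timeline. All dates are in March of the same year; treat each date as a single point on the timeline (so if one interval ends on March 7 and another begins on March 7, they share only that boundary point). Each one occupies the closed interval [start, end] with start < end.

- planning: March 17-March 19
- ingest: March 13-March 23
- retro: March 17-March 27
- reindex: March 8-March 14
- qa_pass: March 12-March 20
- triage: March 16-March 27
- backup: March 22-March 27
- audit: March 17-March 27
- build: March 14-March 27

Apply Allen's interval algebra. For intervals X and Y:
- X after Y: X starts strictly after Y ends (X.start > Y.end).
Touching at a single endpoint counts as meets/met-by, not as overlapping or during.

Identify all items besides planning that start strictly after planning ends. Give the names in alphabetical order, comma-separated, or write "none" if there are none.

Target planning = [March 17, March 19].
audit [March 17, March 27] → started-by → no.
backup [March 22, March 27] → after → yes.
build [March 14, March 27] → contains → no.
ingest [March 13, March 23] → contains → no.
qa_pass [March 12, March 20] → contains → no.
reindex [March 8, March 14] → before → no.
retro [March 17, March 27] → started-by → no.
triage [March 16, March 27] → contains → no.
Result: backup.

backup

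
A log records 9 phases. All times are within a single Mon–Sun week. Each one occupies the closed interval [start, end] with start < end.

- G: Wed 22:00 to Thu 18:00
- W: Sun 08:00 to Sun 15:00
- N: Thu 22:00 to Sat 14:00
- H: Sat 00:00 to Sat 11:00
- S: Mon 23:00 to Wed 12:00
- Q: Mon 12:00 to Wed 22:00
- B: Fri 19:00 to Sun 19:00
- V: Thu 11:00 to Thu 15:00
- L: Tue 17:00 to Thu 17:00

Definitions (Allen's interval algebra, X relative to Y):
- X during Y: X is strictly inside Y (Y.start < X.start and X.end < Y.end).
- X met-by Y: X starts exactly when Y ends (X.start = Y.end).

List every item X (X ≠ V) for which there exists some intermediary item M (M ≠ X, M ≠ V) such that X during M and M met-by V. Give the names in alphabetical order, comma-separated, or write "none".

Target V = [Thu 11:00, Thu 15:00].
Intermediaries M with M met-by V: none.
Union: none.

none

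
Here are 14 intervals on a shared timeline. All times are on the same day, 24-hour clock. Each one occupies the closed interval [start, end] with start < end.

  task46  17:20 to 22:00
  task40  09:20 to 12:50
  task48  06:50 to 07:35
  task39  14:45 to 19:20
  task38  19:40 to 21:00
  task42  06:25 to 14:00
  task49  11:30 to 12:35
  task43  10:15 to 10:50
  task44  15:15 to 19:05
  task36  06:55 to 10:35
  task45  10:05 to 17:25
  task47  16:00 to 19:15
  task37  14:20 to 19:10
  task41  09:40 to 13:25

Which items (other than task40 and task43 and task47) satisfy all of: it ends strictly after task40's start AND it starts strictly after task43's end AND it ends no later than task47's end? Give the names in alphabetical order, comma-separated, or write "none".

Conditions: its end is strictly after task40's start (X.end > 09:20) AND its start is strictly after task43's end (X.start > 10:50) AND its end is no later than task47's end (X.end <= 19:15).
task36: end 10:35 > 09:20? ✓; start 06:55 > 10:50? ✗; end 10:35 <= 19:15? ✓ → no.
task37: end 19:10 > 09:20? ✓; start 14:20 > 10:50? ✓; end 19:10 <= 19:15? ✓ → yes.
task38: end 21:00 > 09:20? ✓; start 19:40 > 10:50? ✓; end 21:00 <= 19:15? ✗ → no.
task39: end 19:20 > 09:20? ✓; start 14:45 > 10:50? ✓; end 19:20 <= 19:15? ✗ → no.
task41: end 13:25 > 09:20? ✓; start 09:40 > 10:50? ✗; end 13:25 <= 19:15? ✓ → no.
task42: end 14:00 > 09:20? ✓; start 06:25 > 10:50? ✗; end 14:00 <= 19:15? ✓ → no.
task44: end 19:05 > 09:20? ✓; start 15:15 > 10:50? ✓; end 19:05 <= 19:15? ✓ → yes.
task45: end 17:25 > 09:20? ✓; start 10:05 > 10:50? ✗; end 17:25 <= 19:15? ✓ → no.
task46: end 22:00 > 09:20? ✓; start 17:20 > 10:50? ✓; end 22:00 <= 19:15? ✗ → no.
task48: end 07:35 > 09:20? ✗; start 06:50 > 10:50? ✗; end 07:35 <= 19:15? ✓ → no.
task49: end 12:35 > 09:20? ✓; start 11:30 > 10:50? ✓; end 12:35 <= 19:15? ✓ → yes.
Result: task37, task44, task49.

task37, task44, task49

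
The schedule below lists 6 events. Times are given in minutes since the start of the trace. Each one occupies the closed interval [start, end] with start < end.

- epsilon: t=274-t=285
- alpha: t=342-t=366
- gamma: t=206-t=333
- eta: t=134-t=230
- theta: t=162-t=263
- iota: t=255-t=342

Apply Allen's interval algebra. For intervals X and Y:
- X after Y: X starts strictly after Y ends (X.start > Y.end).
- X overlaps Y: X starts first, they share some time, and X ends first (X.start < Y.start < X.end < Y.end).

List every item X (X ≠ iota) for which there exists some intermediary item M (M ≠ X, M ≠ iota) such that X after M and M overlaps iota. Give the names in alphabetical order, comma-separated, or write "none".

Target iota = [t=255, t=342].
Intermediaries M with M overlaps iota: gamma, theta.
Via gamma — items with X after gamma: alpha.
Via theta — items with X after theta: alpha, epsilon.
Union: alpha, epsilon.

alpha, epsilon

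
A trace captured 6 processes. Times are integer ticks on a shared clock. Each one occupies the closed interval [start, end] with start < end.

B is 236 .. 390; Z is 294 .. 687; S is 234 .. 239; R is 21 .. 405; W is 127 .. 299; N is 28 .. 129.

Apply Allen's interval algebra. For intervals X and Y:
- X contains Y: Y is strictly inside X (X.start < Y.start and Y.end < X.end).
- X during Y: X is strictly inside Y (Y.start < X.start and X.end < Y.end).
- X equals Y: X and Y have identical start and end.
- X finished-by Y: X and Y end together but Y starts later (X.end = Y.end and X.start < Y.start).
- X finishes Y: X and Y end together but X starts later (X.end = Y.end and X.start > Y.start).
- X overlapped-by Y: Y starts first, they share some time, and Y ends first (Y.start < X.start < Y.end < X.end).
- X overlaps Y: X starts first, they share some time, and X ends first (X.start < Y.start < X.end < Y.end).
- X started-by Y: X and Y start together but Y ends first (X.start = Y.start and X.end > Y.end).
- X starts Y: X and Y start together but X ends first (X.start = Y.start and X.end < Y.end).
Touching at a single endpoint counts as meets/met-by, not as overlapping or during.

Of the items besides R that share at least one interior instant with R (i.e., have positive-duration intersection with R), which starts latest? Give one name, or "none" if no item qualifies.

Z

Target R = [21, 405].
B [236, 390] → during → candidate.
N [28, 129] → during → candidate.
S [234, 239] → during → candidate.
W [127, 299] → during → candidate.
Z [294, 687] → overlapped-by → candidate.
Among candidates, latest start is 294 → Z.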